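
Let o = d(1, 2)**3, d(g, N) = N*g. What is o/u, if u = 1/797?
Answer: 6376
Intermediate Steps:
o = 8 (o = (2*1)**3 = 2**3 = 8)
u = 1/797 ≈ 0.0012547
o/u = 8/(1/797) = 8*797 = 6376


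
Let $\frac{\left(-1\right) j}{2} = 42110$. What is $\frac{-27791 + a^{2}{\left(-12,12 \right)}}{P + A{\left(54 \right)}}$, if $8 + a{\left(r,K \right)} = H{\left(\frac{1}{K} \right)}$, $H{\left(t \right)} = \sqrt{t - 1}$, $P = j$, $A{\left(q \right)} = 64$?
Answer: $\frac{332735}{1009872} + \frac{2 i \sqrt{33}}{63117} \approx 0.32948 + 0.00018203 i$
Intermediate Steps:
$j = -84220$ ($j = \left(-2\right) 42110 = -84220$)
$P = -84220$
$H{\left(t \right)} = \sqrt{-1 + t}$
$a{\left(r,K \right)} = -8 + \sqrt{-1 + \frac{1}{K}}$
$\frac{-27791 + a^{2}{\left(-12,12 \right)}}{P + A{\left(54 \right)}} = \frac{-27791 + \left(-8 + \sqrt{\frac{1 - 12}{12}}\right)^{2}}{-84220 + 64} = \frac{-27791 + \left(-8 + \sqrt{\frac{1 - 12}{12}}\right)^{2}}{-84156} = \left(-27791 + \left(-8 + \sqrt{\frac{1}{12} \left(-11\right)}\right)^{2}\right) \left(- \frac{1}{84156}\right) = \left(-27791 + \left(-8 + \sqrt{- \frac{11}{12}}\right)^{2}\right) \left(- \frac{1}{84156}\right) = \left(-27791 + \left(-8 + \frac{i \sqrt{33}}{6}\right)^{2}\right) \left(- \frac{1}{84156}\right) = \frac{27791}{84156} - \frac{\left(-8 + \frac{i \sqrt{33}}{6}\right)^{2}}{84156}$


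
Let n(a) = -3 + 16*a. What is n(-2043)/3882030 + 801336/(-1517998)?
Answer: -526739210783/982152295990 ≈ -0.53631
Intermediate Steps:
n(-2043)/3882030 + 801336/(-1517998) = (-3 + 16*(-2043))/3882030 + 801336/(-1517998) = (-3 - 32688)*(1/3882030) + 801336*(-1/1517998) = -32691*1/3882030 - 400668/758999 = -10897/1294010 - 400668/758999 = -526739210783/982152295990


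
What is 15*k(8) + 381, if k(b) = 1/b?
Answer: 3063/8 ≈ 382.88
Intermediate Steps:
k(b) = 1/b
15*k(8) + 381 = 15/8 + 381 = 3063/8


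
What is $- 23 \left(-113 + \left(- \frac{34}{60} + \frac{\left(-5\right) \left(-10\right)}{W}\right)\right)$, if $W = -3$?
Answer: $\frac{89861}{30} \approx 2995.4$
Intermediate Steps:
$- 23 \left(-113 + \left(- \frac{34}{60} + \frac{\left(-5\right) \left(-10\right)}{W}\right)\right) = - 23 \left(-113 + \left(- \frac{34}{60} + \frac{\left(-5\right) \left(-10\right)}{-3}\right)\right) = - 23 \left(-113 + \left(\left(-34\right) \frac{1}{60} + 50 \left(- \frac{1}{3}\right)\right)\right) = - 23 \left(-113 - \frac{517}{30}\right) = \left(-23\right) \left(- \frac{3907}{30}\right) = \frac{89861}{30}$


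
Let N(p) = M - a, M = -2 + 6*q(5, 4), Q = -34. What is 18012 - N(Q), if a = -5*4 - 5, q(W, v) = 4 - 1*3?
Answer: 17983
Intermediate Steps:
q(W, v) = 1 (q(W, v) = 4 - 3 = 1)
a = -25 (a = -20 - 5 = -25)
M = 4 (M = -2 + 6*1 = -2 + 6 = 4)
N(p) = 29 (N(p) = 4 - 1*(-25) = 4 + 25 = 29)
18012 - N(Q) = 18012 - 1*29 = 18012 - 29 = 17983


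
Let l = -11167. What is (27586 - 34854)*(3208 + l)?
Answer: 57846012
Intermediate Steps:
(27586 - 34854)*(3208 + l) = (27586 - 34854)*(3208 - 11167) = -7268*(-7959) = 57846012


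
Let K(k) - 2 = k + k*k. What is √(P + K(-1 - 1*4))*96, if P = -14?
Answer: 192*√2 ≈ 271.53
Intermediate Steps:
K(k) = 2 + k + k² (K(k) = 2 + (k + k*k) = 2 + (k + k²) = 2 + k + k²)
√(P + K(-1 - 1*4))*96 = √(-14 + (2 + (-1 - 1*4) + (-1 - 1*4)²))*96 = √(-14 + (2 + (-1 - 4) + (-1 - 4)²))*96 = √(-14 + (2 - 5 + (-5)²))*96 = √(-14 + (2 - 5 + 25))*96 = √(-14 + 22)*96 = √8*96 = (2*√2)*96 = 192*√2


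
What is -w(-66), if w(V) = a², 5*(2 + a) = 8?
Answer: -4/25 ≈ -0.16000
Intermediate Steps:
a = -⅖ (a = -2 + (⅕)*8 = -2 + 8/5 = -⅖ ≈ -0.40000)
w(V) = 4/25 (w(V) = (-⅖)² = 4/25)
-w(-66) = -1*4/25 = -4/25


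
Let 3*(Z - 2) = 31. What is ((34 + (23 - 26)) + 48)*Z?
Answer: 2923/3 ≈ 974.33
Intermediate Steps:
Z = 37/3 (Z = 2 + (⅓)*31 = 2 + 31/3 = 37/3 ≈ 12.333)
((34 + (23 - 26)) + 48)*Z = ((34 + (23 - 26)) + 48)*(37/3) = ((34 - 3) + 48)*(37/3) = (31 + 48)*(37/3) = 79*(37/3) = 2923/3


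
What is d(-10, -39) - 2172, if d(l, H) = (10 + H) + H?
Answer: -2240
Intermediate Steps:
d(l, H) = 10 + 2*H
d(-10, -39) - 2172 = (10 + 2*(-39)) - 2172 = (10 - 78) - 2172 = -68 - 2172 = -2240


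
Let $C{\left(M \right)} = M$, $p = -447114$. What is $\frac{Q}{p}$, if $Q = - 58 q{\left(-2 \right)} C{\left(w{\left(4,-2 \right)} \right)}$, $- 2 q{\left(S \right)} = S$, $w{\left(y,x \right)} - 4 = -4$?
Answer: $0$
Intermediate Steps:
$w{\left(y,x \right)} = 0$ ($w{\left(y,x \right)} = 4 - 4 = 0$)
$q{\left(S \right)} = - \frac{S}{2}$
$Q = 0$ ($Q = - 58 \left(\left(- \frac{1}{2}\right) \left(-2\right)\right) 0 = \left(-58\right) 1 \cdot 0 = \left(-58\right) 0 = 0$)
$\frac{Q}{p} = \frac{0}{-447114} = 0 \left(- \frac{1}{447114}\right) = 0$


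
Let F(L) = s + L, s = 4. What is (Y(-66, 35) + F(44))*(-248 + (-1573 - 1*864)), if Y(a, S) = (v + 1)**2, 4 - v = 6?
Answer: -131565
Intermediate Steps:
v = -2 (v = 4 - 1*6 = 4 - 6 = -2)
Y(a, S) = 1 (Y(a, S) = (-2 + 1)**2 = (-1)**2 = 1)
F(L) = 4 + L
(Y(-66, 35) + F(44))*(-248 + (-1573 - 1*864)) = (1 + (4 + 44))*(-248 + (-1573 - 1*864)) = (1 + 48)*(-248 + (-1573 - 864)) = 49*(-248 - 2437) = 49*(-2685) = -131565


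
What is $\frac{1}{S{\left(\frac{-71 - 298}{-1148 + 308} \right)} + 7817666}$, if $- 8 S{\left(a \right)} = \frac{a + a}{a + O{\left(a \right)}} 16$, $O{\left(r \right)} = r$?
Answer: $\frac{1}{7817664} \approx 1.2792 \cdot 10^{-7}$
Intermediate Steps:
$S{\left(a \right)} = -2$ ($S{\left(a \right)} = - \frac{\frac{a + a}{a + a} 16}{8} = - \frac{\frac{2 a}{2 a} 16}{8} = - \frac{2 a \frac{1}{2 a} 16}{8} = - \frac{1 \cdot 16}{8} = \left(- \frac{1}{8}\right) 16 = -2$)
$\frac{1}{S{\left(\frac{-71 - 298}{-1148 + 308} \right)} + 7817666} = \frac{1}{-2 + 7817666} = \frac{1}{7817664}$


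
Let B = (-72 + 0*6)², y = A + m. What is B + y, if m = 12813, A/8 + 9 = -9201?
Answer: -55683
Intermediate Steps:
A = -73680 (A = -72 + 8*(-9201) = -72 - 73608 = -73680)
y = -60867 (y = -73680 + 12813 = -60867)
B = 5184 (B = (-72 + 0)² = (-72)² = 5184)
B + y = 5184 - 60867 = -55683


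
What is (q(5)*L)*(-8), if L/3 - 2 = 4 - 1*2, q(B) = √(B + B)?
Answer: -96*√10 ≈ -303.58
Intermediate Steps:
q(B) = √2*√B (q(B) = √(2*B) = √2*√B)
L = 12 (L = 6 + 3*(4 - 1*2) = 6 + 3*(4 - 2) = 6 + 3*2 = 6 + 6 = 12)
(q(5)*L)*(-8) = ((√2*√5)*12)*(-8) = (√10*12)*(-8) = (12*√10)*(-8) = -96*√10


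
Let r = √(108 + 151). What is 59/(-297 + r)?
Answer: -17523/87950 - 59*√259/87950 ≈ -0.21003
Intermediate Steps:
r = √259 ≈ 16.093
59/(-297 + r) = 59/(-297 + √259)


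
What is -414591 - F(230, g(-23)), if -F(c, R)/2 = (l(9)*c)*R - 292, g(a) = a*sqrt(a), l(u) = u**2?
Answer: -415175 - 856980*I*sqrt(23) ≈ -4.1518e+5 - 4.1099e+6*I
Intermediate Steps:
g(a) = a**(3/2)
F(c, R) = 584 - 162*R*c (F(c, R) = -2*((9**2*c)*R - 292) = -2*((81*c)*R - 292) = -2*(81*R*c - 292) = -2*(-292 + 81*R*c) = 584 - 162*R*c)
-414591 - F(230, g(-23)) = -414591 - (584 - 162*(-23)**(3/2)*230) = -414591 - (584 - 162*(-23*I*sqrt(23))*230) = -414591 - (584 + 856980*I*sqrt(23)) = -414591 + (-584 - 856980*I*sqrt(23)) = -415175 - 856980*I*sqrt(23)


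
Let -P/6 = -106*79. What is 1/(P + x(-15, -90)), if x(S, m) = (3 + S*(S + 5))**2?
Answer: 1/73653 ≈ 1.3577e-5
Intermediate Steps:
P = 50244 (P = -(-636)*79 = -6*(-8374) = 50244)
x(S, m) = (3 + S*(5 + S))**2
1/(P + x(-15, -90)) = 1/(50244 + (3 + (-15)**2 + 5*(-15))**2) = 1/(50244 + (3 + 225 - 75)**2) = 1/(50244 + 153**2) = 1/(50244 + 23409) = 1/73653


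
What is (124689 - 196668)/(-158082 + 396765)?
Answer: -23993/79561 ≈ -0.30157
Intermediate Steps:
(124689 - 196668)/(-158082 + 396765) = -71979/238683 = -71979*1/238683 = -23993/79561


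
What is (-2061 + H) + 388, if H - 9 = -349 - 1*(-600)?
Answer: -1413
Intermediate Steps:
H = 260 (H = 9 + (-349 - 1*(-600)) = 9 + (-349 + 600) = 9 + 251 = 260)
(-2061 + H) + 388 = (-2061 + 260) + 388 = -1801 + 388 = -1413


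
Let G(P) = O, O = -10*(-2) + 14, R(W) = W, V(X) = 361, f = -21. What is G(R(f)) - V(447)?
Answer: -327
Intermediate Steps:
O = 34 (O = 20 + 14 = 34)
G(P) = 34
G(R(f)) - V(447) = 34 - 1*361 = 34 - 361 = -327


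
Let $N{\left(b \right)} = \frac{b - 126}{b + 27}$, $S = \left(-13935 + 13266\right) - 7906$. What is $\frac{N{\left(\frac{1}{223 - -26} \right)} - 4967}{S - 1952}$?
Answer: $\frac{33429481}{70783548} \approx 0.47228$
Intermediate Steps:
$S = -8575$ ($S = -669 - 7906 = -8575$)
$N{\left(b \right)} = \frac{-126 + b}{27 + b}$
$\frac{N{\left(\frac{1}{223 - -26} \right)} - 4967}{S - 1952} = \frac{\frac{-126 + \frac{1}{223 - -26}}{27 + \frac{1}{223 - -26}} - 4967}{-8575 - 1952} = \frac{\frac{-126 + \frac{1}{223 + 26}}{27 + \frac{1}{223 + 26}} - 4967}{-10527} = \left(\frac{-126 + \frac{1}{249}}{27 + \frac{1}{249}} - 4967\right) \left(- \frac{1}{10527}\right) = \left(\frac{1}{\frac{6724}{249}} \left(- \frac{31373}{249}\right) - 4967\right) \left(- \frac{1}{10527}\right) = \left(\frac{249}{6724} \left(- \frac{31373}{249}\right) - 4967\right) \left(- \frac{1}{10527}\right) = \left(- \frac{31373}{6724} - 4967\right) \left(- \frac{1}{10527}\right) = \left(- \frac{33429481}{6724}\right) \left(- \frac{1}{10527}\right) = \frac{33429481}{70783548}$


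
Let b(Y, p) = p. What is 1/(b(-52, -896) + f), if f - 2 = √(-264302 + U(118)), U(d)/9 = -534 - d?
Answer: -447/534703 - I*√270170/1069406 ≈ -0.00083598 - 0.00048604*I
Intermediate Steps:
U(d) = -4806 - 9*d (U(d) = 9*(-534 - d) = -4806 - 9*d)
f = 2 + I*√270170 (f = 2 + √(-264302 + (-4806 - 9*118)) = 2 + √(-264302 + (-4806 - 1062)) = 2 + √(-264302 - 5868) = 2 + √(-270170) = 2 + I*√270170 ≈ 2.0 + 519.78*I)
1/(b(-52, -896) + f) = 1/(-896 + (2 + I*√270170)) = 1/(-894 + I*√270170)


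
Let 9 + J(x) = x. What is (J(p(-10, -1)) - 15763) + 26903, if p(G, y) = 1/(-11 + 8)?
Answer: 33392/3 ≈ 11131.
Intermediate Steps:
p(G, y) = -⅓ (p(G, y) = 1/(-3) = -⅓)
J(x) = -9 + x
(J(p(-10, -1)) - 15763) + 26903 = ((-9 - ⅓) - 15763) + 26903 = (-28/3 - 15763) + 26903 = -47317/3 + 26903 = 33392/3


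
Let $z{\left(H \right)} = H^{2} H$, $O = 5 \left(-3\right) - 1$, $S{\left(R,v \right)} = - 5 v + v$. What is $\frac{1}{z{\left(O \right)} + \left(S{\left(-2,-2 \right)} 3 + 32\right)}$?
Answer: $- \frac{1}{4040} \approx -0.00024752$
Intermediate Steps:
$S{\left(R,v \right)} = - 4 v$
$O = -16$ ($O = -15 - 1 = -16$)
$z{\left(H \right)} = H^{3}$
$\frac{1}{z{\left(O \right)} + \left(S{\left(-2,-2 \right)} 3 + 32\right)} = \frac{1}{\left(-16\right)^{3} + \left(\left(-4\right) \left(-2\right) 3 + 32\right)} = \frac{1}{-4096 + \left(8 \cdot 3 + 32\right)} = \frac{1}{-4096 + \left(24 + 32\right)} = \frac{1}{-4096 + 56} = \frac{1}{-4040} = - \frac{1}{4040}$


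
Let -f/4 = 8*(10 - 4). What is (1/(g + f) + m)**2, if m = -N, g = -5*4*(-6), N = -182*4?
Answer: 2747332225/5184 ≈ 5.2996e+5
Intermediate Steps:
N = -728
f = -192 (f = -32*(10 - 4) = -32*6 = -4*48 = -192)
g = 120 (g = -20*(-6) = 120)
m = 728 (m = -1*(-728) = 728)
(1/(g + f) + m)**2 = (1/(120 - 192) + 728)**2 = (1/(-72) + 728)**2 = (-1/72 + 728)**2 = (52415/72)**2 = 2747332225/5184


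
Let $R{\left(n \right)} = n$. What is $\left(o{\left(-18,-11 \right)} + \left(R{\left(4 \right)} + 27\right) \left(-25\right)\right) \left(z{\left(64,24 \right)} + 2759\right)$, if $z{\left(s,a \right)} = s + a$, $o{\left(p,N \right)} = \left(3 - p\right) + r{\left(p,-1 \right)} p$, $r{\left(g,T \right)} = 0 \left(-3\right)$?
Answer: $-2146638$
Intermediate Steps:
$r{\left(g,T \right)} = 0$
$o{\left(p,N \right)} = 3 - p$ ($o{\left(p,N \right)} = \left(3 - p\right) + 0 p = \left(3 - p\right) + 0 = 3 - p$)
$z{\left(s,a \right)} = a + s$
$\left(o{\left(-18,-11 \right)} + \left(R{\left(4 \right)} + 27\right) \left(-25\right)\right) \left(z{\left(64,24 \right)} + 2759\right) = \left(\left(3 - -18\right) + \left(4 + 27\right) \left(-25\right)\right) \left(\left(24 + 64\right) + 2759\right) = \left(\left(3 + 18\right) + 31 \left(-25\right)\right) \left(88 + 2759\right) = \left(21 - 775\right) 2847 = \left(-754\right) 2847 = -2146638$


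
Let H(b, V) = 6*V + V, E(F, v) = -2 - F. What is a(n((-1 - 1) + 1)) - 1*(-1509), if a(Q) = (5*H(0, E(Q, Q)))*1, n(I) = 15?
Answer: 914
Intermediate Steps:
H(b, V) = 7*V
a(Q) = -70 - 35*Q (a(Q) = (5*(7*(-2 - Q)))*1 = (5*(-14 - 7*Q))*1 = (-70 - 35*Q)*1 = -70 - 35*Q)
a(n((-1 - 1) + 1)) - 1*(-1509) = (-70 - 35*15) - 1*(-1509) = (-70 - 525) + 1509 = -595 + 1509 = 914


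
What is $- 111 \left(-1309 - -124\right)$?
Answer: $131535$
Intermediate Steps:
$- 111 \left(-1309 - -124\right) = - 111 \left(-1309 + \left(-175 + 299\right)\right) = - 111 \left(-1309 + 124\right) = \left(-111\right) \left(-1185\right) = 131535$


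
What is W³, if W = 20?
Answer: 8000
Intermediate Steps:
W³ = 20³ = 8000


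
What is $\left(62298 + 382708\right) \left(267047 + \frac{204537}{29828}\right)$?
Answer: $\frac{1772388242839859}{14914} \approx 1.1884 \cdot 10^{11}$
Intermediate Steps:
$\left(62298 + 382708\right) \left(267047 + \frac{204537}{29828}\right) = 445006 \left(267047 + 204537 \cdot \frac{1}{29828}\right) = 445006 \left(267047 + \frac{204537}{29828}\right) = 445006 \cdot \frac{7965682453}{29828} = \frac{1772388242839859}{14914}$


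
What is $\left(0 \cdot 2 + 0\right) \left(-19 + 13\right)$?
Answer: $0$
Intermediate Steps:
$\left(0 \cdot 2 + 0\right) \left(-19 + 13\right) = \left(0 + 0\right) \left(-6\right) = 0 \left(-6\right) = 0$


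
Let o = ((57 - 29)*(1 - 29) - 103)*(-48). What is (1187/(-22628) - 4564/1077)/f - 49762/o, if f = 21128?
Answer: -177963542025703/152237844650272 ≈ -1.1690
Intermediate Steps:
o = 42576 (o = (28*(-28) - 103)*(-48) = (-784 - 103)*(-48) = -887*(-48) = 42576)
(1187/(-22628) - 4564/1077)/f - 49762/o = (1187/(-22628) - 4564/1077)/21128 - 49762/42576 = (1187*(-1/22628) - 4564*1/1077)*(1/21128) - 49762*1/42576 = (-1187/22628 - 4564/1077)*(1/21128) - 24881/21288 = -104552591/24370356*1/21128 - 24881/21288 = -104552591/514896881568 - 24881/21288 = -177963542025703/152237844650272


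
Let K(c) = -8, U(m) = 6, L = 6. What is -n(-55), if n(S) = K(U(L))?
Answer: 8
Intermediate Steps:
n(S) = -8
-n(-55) = -1*(-8) = 8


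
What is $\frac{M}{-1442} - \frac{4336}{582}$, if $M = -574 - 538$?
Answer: $- \frac{1401332}{209811} \approx -6.679$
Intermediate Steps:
$M = -1112$ ($M = -574 - 538 = -1112$)
$\frac{M}{-1442} - \frac{4336}{582} = - \frac{1112}{-1442} - \frac{4336}{582} = \left(-1112\right) \left(- \frac{1}{1442}\right) - \frac{2168}{291} = \frac{556}{721} - \frac{2168}{291} = - \frac{1401332}{209811}$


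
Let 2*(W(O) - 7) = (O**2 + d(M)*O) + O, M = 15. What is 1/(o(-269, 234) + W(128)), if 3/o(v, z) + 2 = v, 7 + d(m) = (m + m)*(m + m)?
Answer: 271/17727462 ≈ 1.5287e-5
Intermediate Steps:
d(m) = -7 + 4*m**2 (d(m) = -7 + (m + m)*(m + m) = -7 + (2*m)*(2*m) = -7 + 4*m**2)
o(v, z) = 3/(-2 + v)
W(O) = 7 + O**2/2 + 447*O (W(O) = 7 + ((O**2 + (-7 + 4*15**2)*O) + O)/2 = 7 + ((O**2 + (-7 + 4*225)*O) + O)/2 = 7 + ((O**2 + (-7 + 900)*O) + O)/2 = 7 + ((O**2 + 893*O) + O)/2 = 7 + (O**2 + 894*O)/2 = 7 + (O**2/2 + 447*O) = 7 + O**2/2 + 447*O)
1/(o(-269, 234) + W(128)) = 1/(3/(-2 - 269) + (7 + (1/2)*128**2 + 447*128)) = 1/(3/(-271) + (7 + (1/2)*16384 + 57216)) = 1/(3*(-1/271) + (7 + 8192 + 57216)) = 1/(-3/271 + 65415) = 1/(17727462/271) = 271/17727462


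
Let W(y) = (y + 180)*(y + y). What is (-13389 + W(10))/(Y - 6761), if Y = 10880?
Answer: -9589/4119 ≈ -2.3280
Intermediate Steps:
W(y) = 2*y*(180 + y) (W(y) = (180 + y)*(2*y) = 2*y*(180 + y))
(-13389 + W(10))/(Y - 6761) = (-13389 + 2*10*(180 + 10))/(10880 - 6761) = (-13389 + 2*10*190)/4119 = (-13389 + 3800)*(1/4119) = -9589*1/4119 = -9589/4119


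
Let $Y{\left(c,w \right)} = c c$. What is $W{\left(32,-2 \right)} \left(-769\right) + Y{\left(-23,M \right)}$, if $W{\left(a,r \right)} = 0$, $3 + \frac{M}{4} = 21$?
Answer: $529$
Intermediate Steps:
$M = 72$ ($M = -12 + 4 \cdot 21 = -12 + 84 = 72$)
$Y{\left(c,w \right)} = c^{2}$
$W{\left(32,-2 \right)} \left(-769\right) + Y{\left(-23,M \right)} = 0 \left(-769\right) + \left(-23\right)^{2} = 0 + 529 = 529$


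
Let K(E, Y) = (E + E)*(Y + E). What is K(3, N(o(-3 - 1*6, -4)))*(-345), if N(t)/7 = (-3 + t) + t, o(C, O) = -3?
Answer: 124200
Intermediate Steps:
N(t) = -21 + 14*t (N(t) = 7*((-3 + t) + t) = 7*(-3 + 2*t) = -21 + 14*t)
K(E, Y) = 2*E*(E + Y) (K(E, Y) = (2*E)*(E + Y) = 2*E*(E + Y))
K(3, N(o(-3 - 1*6, -4)))*(-345) = (2*3*(3 + (-21 + 14*(-3))))*(-345) = (2*3*(3 + (-21 - 42)))*(-345) = (2*3*(3 - 63))*(-345) = (2*3*(-60))*(-345) = -360*(-345) = 124200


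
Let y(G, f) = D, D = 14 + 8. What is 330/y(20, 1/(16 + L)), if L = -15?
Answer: 15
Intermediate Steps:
D = 22
y(G, f) = 22
330/y(20, 1/(16 + L)) = 330/22 = 330*(1/22) = 15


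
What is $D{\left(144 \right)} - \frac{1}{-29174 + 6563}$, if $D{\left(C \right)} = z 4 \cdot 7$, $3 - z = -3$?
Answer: $\frac{3798649}{22611} \approx 168.0$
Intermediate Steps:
$z = 6$ ($z = 3 - -3 = 3 + 3 = 6$)
$D{\left(C \right)} = 168$ ($D{\left(C \right)} = 6 \cdot 4 \cdot 7 = 24 \cdot 7 = 168$)
$D{\left(144 \right)} - \frac{1}{-29174 + 6563} = 168 - \frac{1}{-29174 + 6563} = 168 - \frac{1}{-22611} = 168 - - \frac{1}{22611} = 168 + \frac{1}{22611} = \frac{3798649}{22611}$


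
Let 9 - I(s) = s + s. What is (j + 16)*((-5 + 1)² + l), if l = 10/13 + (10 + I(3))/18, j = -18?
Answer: -4093/117 ≈ -34.983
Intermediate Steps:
I(s) = 9 - 2*s (I(s) = 9 - (s + s) = 9 - 2*s)
l = 349/234 (l = 10/13 + (10 + (9 - 2*3))/18 = 10*(1/13) + (10 + (9 - 6))*(1/18) = 10/13 + (10 + 3)*(1/18) = 10/13 + 13*(1/18) = 10/13 + 13/18 = 349/234 ≈ 1.4915)
(j + 16)*((-5 + 1)² + l) = (-18 + 16)*((-5 + 1)² + 349/234) = -2*((-4)² + 349/234) = -2*(16 + 349/234) = -2*4093/234 = -4093/117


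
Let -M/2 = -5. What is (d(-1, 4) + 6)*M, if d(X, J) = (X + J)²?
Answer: 150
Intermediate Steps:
M = 10 (M = -2*(-5) = 10)
d(X, J) = (J + X)²
(d(-1, 4) + 6)*M = ((4 - 1)² + 6)*10 = (3² + 6)*10 = (9 + 6)*10 = 15*10 = 150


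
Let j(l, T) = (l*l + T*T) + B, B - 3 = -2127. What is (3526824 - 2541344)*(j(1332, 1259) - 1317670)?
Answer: 2009897300280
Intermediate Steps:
B = -2124 (B = 3 - 2127 = -2124)
j(l, T) = -2124 + T**2 + l**2 (j(l, T) = (l*l + T*T) - 2124 = (l**2 + T**2) - 2124 = (T**2 + l**2) - 2124 = -2124 + T**2 + l**2)
(3526824 - 2541344)*(j(1332, 1259) - 1317670) = (3526824 - 2541344)*((-2124 + 1259**2 + 1332**2) - 1317670) = 985480*((-2124 + 1585081 + 1774224) - 1317670) = 985480*(3357181 - 1317670) = 985480*2039511 = 2009897300280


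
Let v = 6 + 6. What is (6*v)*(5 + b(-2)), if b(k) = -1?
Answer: 288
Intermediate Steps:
v = 12
(6*v)*(5 + b(-2)) = (6*12)*(5 - 1) = 72*4 = 288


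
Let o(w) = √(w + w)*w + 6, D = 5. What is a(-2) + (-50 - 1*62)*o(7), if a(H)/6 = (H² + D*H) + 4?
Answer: -684 - 784*√14 ≈ -3617.5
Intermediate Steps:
a(H) = 24 + 6*H² + 30*H (a(H) = 6*((H² + 5*H) + 4) = 6*(4 + H² + 5*H) = 24 + 6*H² + 30*H)
o(w) = 6 + √2*w^(3/2) (o(w) = √(2*w)*w + 6 = (√2*√w)*w + 6 = √2*w^(3/2) + 6 = 6 + √2*w^(3/2))
a(-2) + (-50 - 1*62)*o(7) = (24 + 6*(-2)² + 30*(-2)) + (-50 - 1*62)*(6 + √2*7^(3/2)) = (24 + 6*4 - 60) + (-50 - 62)*(6 + √2*(7*√7)) = (24 + 24 - 60) - 112*(6 + 7*√14) = -12 + (-672 - 784*√14) = -684 - 784*√14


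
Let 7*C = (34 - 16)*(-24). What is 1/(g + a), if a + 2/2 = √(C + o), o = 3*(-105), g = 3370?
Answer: 7861/26484588 - I*√2051/26484588 ≈ 0.00029681 - 1.71e-6*I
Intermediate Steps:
o = -315
C = -432/7 (C = ((34 - 16)*(-24))/7 = (18*(-24))/7 = (⅐)*(-432) = -432/7 ≈ -61.714)
a = -1 + 3*I*√2051/7 (a = -1 + √(-432/7 - 315) = -1 + √(-2637/7) = -1 + 3*I*√2051/7 ≈ -1.0 + 19.409*I)
1/(g + a) = 1/(3370 + (-1 + 3*I*√2051/7)) = 1/(3369 + 3*I*√2051/7)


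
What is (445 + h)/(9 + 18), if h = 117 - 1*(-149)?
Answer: 79/3 ≈ 26.333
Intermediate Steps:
h = 266 (h = 117 + 149 = 266)
(445 + h)/(9 + 18) = (445 + 266)/(9 + 18) = 711/27 = 711*(1/27) = 79/3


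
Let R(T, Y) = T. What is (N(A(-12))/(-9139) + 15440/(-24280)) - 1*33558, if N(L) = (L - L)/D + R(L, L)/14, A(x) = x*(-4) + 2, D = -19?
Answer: -1303135910691/38831611 ≈ -33559.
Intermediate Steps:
A(x) = 2 - 4*x (A(x) = -4*x + 2 = 2 - 4*x)
N(L) = L/14 (N(L) = (L - L)/(-19) + L/14 = 0*(-1/19) + L*(1/14) = 0 + L/14 = L/14)
(N(A(-12))/(-9139) + 15440/(-24280)) - 1*33558 = (((2 - 4*(-12))/14)/(-9139) + 15440/(-24280)) - 1*33558 = (((2 + 48)/14)*(-1/9139) + 15440*(-1/24280)) - 33558 = (((1/14)*50)*(-1/9139) - 386/607) - 33558 = ((25/7)*(-1/9139) - 386/607) - 33558 = (-25/63973 - 386/607) - 33558 = -24708753/38831611 - 33558 = -1303135910691/38831611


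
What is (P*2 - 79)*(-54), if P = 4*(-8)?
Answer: 7722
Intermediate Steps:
P = -32
(P*2 - 79)*(-54) = (-32*2 - 79)*(-54) = (-64 - 79)*(-54) = -143*(-54) = 7722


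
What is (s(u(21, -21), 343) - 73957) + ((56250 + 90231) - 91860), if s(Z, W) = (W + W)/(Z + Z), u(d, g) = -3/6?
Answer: -20022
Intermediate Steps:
u(d, g) = -½ (u(d, g) = -3*⅙ = -½)
s(Z, W) = W/Z (s(Z, W) = (2*W)/((2*Z)) = (2*W)*(1/(2*Z)) = W/Z)
(s(u(21, -21), 343) - 73957) + ((56250 + 90231) - 91860) = (343/(-½) - 73957) + ((56250 + 90231) - 91860) = (343*(-2) - 73957) + (146481 - 91860) = (-686 - 73957) + 54621 = -74643 + 54621 = -20022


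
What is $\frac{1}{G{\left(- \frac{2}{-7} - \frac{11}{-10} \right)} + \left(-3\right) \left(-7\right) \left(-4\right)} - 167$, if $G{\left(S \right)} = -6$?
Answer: $- \frac{15031}{90} \approx -167.01$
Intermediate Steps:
$\frac{1}{G{\left(- \frac{2}{-7} - \frac{11}{-10} \right)} + \left(-3\right) \left(-7\right) \left(-4\right)} - 167 = \frac{1}{-6 + \left(-3\right) \left(-7\right) \left(-4\right)} - 167 = \frac{1}{-6 + 21 \left(-4\right)} - 167 = \frac{1}{-6 - 84} - 167 = \frac{1}{-90} - 167 = - \frac{1}{90} - 167 = - \frac{15031}{90}$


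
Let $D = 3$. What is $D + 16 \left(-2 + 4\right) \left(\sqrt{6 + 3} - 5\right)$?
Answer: $-61$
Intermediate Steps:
$D + 16 \left(-2 + 4\right) \left(\sqrt{6 + 3} - 5\right) = 3 + 16 \left(-2 + 4\right) \left(\sqrt{6 + 3} - 5\right) = 3 + 16 \cdot 2 \left(\sqrt{9} - 5\right) = 3 + 16 \cdot 2 \left(3 - 5\right) = 3 + 16 \cdot 2 \left(-2\right) = 3 + 16 \left(-4\right) = 3 - 64 = -61$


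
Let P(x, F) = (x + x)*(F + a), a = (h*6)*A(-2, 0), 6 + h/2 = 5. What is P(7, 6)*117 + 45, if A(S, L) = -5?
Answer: 108153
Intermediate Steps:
h = -2 (h = -12 + 2*5 = -12 + 10 = -2)
a = 60 (a = -2*6*(-5) = -12*(-5) = 60)
P(x, F) = 2*x*(60 + F) (P(x, F) = (x + x)*(F + 60) = (2*x)*(60 + F) = 2*x*(60 + F))
P(7, 6)*117 + 45 = (2*7*(60 + 6))*117 + 45 = (2*7*66)*117 + 45 = 924*117 + 45 = 108108 + 45 = 108153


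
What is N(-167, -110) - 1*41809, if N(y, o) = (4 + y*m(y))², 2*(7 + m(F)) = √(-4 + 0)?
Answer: 1306231 - 391782*I ≈ 1.3062e+6 - 3.9178e+5*I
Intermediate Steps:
m(F) = -7 + I (m(F) = -7 + √(-4 + 0)/2 = -7 + √(-4)/2 = -7 + (2*I)/2 = -7 + I)
N(y, o) = (4 + y*(-7 + I))²
N(-167, -110) - 1*41809 = (-4 - 167*(7 - I))² - 1*41809 = (-4 + (-1169 + 167*I))² - 41809 = (-1173 + 167*I)² - 41809 = -41809 + (-1173 + 167*I)²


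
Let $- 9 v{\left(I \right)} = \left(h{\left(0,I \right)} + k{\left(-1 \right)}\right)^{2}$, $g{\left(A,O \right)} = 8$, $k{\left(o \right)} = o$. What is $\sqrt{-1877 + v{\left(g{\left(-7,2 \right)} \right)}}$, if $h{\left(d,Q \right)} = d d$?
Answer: $\frac{i \sqrt{16894}}{3} \approx 43.326 i$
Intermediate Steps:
$h{\left(d,Q \right)} = d^{2}$
$v{\left(I \right)} = - \frac{1}{9}$ ($v{\left(I \right)} = - \frac{\left(0^{2} - 1\right)^{2}}{9} = - \frac{\left(0 - 1\right)^{2}}{9} = - \frac{\left(-1\right)^{2}}{9} = \left(- \frac{1}{9}\right) 1 = - \frac{1}{9}$)
$\sqrt{-1877 + v{\left(g{\left(-7,2 \right)} \right)}} = \sqrt{-1877 - \frac{1}{9}} = \sqrt{- \frac{16894}{9}} = \frac{i \sqrt{16894}}{3}$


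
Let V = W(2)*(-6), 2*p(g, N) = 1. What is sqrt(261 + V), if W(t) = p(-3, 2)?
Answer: sqrt(258) ≈ 16.062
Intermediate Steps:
p(g, N) = 1/2 (p(g, N) = (1/2)*1 = 1/2)
W(t) = 1/2
V = -3 (V = (1/2)*(-6) = -3)
sqrt(261 + V) = sqrt(261 - 3) = sqrt(258)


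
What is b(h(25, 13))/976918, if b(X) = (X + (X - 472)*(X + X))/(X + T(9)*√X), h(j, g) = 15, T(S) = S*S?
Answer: 4565/2131635076 - 24651*√15/2131635076 ≈ -4.2647e-5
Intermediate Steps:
T(S) = S²
b(X) = (X + 2*X*(-472 + X))/(X + 81*√X) (b(X) = (X + (X - 472)*(X + X))/(X + 9²*√X) = (X + (-472 + X)*(2*X))/(X + 81*√X) = (X + 2*X*(-472 + X))/(X + 81*√X))
b(h(25, 13))/976918 = (15*(-943 + 2*15)/(15 + 81*√15))/976918 = (15*(-943 + 30)/(15 + 81*√15))*(1/976918) = (15*(-913)/(15 + 81*√15))*(1/976918) = -13695/(15 + 81*√15)*(1/976918) = -13695/(976918*(15 + 81*√15))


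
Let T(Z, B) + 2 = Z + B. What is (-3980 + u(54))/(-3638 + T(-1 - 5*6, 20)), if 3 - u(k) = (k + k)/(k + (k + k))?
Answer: 11933/10953 ≈ 1.0895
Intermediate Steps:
u(k) = 7/3 (u(k) = 3 - (k + k)/(k + (k + k)) = 3 - 2*k/(k + 2*k) = 3 - 2*k/(3*k) = 3 - 2*k*1/(3*k) = 3 - 1*⅔ = 3 - ⅔ = 7/3)
T(Z, B) = -2 + B + Z (T(Z, B) = -2 + (Z + B) = -2 + (B + Z) = -2 + B + Z)
(-3980 + u(54))/(-3638 + T(-1 - 5*6, 20)) = (-3980 + 7/3)/(-3638 + (-2 + 20 + (-1 - 5*6))) = -11933/(3*(-3638 + (-2 + 20 + (-1 - 30)))) = -11933/(3*(-3638 + (-2 + 20 - 31))) = -11933/(3*(-3638 - 13)) = -11933/3/(-3651) = -11933/3*(-1/3651) = 11933/10953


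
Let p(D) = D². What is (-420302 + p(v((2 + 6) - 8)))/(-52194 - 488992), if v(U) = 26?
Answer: 209813/270593 ≈ 0.77538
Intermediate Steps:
(-420302 + p(v((2 + 6) - 8)))/(-52194 - 488992) = (-420302 + 26²)/(-52194 - 488992) = (-420302 + 676)/(-541186) = -419626*(-1/541186) = 209813/270593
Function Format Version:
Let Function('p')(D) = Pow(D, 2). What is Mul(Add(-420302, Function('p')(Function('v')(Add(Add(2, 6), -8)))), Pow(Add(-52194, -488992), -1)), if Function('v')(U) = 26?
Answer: Rational(209813, 270593) ≈ 0.77538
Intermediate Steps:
Mul(Add(-420302, Function('p')(Function('v')(Add(Add(2, 6), -8)))), Pow(Add(-52194, -488992), -1)) = Mul(Add(-420302, Pow(26, 2)), Pow(Add(-52194, -488992), -1)) = Mul(Add(-420302, 676), Pow(-541186, -1)) = Mul(-419626, Rational(-1, 541186)) = Rational(209813, 270593)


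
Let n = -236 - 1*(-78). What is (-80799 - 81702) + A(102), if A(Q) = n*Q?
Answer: -178617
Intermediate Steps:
n = -158 (n = -236 + 78 = -158)
A(Q) = -158*Q
(-80799 - 81702) + A(102) = (-80799 - 81702) - 158*102 = -162501 - 16116 = -178617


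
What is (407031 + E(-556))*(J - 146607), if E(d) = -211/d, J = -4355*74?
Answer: -106111294581019/556 ≈ -1.9085e+11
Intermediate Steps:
J = -322270
(407031 + E(-556))*(J - 146607) = (407031 - 211/(-556))*(-322270 - 146607) = (407031 - 211*(-1/556))*(-468877) = (407031 + 211/556)*(-468877) = (226309447/556)*(-468877) = -106111294581019/556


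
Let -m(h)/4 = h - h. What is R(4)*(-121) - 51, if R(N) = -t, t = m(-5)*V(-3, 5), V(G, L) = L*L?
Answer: -51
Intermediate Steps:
m(h) = 0 (m(h) = -4*(h - h) = -4*0 = 0)
V(G, L) = L²
t = 0 (t = 0*5² = 0*25 = 0)
R(N) = 0 (R(N) = -1*0 = 0)
R(4)*(-121) - 51 = 0*(-121) - 51 = 0 - 51 = -51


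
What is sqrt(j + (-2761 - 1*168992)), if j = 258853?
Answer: 10*sqrt(871) ≈ 295.13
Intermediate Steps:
sqrt(j + (-2761 - 1*168992)) = sqrt(258853 + (-2761 - 1*168992)) = sqrt(258853 + (-2761 - 168992)) = sqrt(258853 - 171753) = sqrt(87100) = 10*sqrt(871)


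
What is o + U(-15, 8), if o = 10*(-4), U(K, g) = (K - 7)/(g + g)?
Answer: -331/8 ≈ -41.375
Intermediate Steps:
U(K, g) = (-7 + K)/(2*g) (U(K, g) = (-7 + K)/((2*g)) = (-7 + K)*(1/(2*g)) = (-7 + K)/(2*g))
o = -40
o + U(-15, 8) = -40 + (1/2)*(-7 - 15)/8 = -40 + (1/2)*(1/8)*(-22) = -40 - 11/8 = -331/8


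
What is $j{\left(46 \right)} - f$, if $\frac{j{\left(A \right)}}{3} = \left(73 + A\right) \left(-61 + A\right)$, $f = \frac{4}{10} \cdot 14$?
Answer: $- \frac{26803}{5} \approx -5360.6$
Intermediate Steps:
$f = \frac{28}{5}$ ($f = 4 \cdot \frac{1}{10} \cdot 14 = \frac{2}{5} \cdot 14 = \frac{28}{5} \approx 5.6$)
$j{\left(A \right)} = 3 \left(-61 + A\right) \left(73 + A\right)$ ($j{\left(A \right)} = 3 \left(73 + A\right) \left(-61 + A\right) = 3 \left(-61 + A\right) \left(73 + A\right)$)
$j{\left(46 \right)} - f = \left(-13359 + 3 \cdot 46^{2} + 36 \cdot 46\right) - \frac{28}{5} = \left(-13359 + 3 \cdot 2116 + 1656\right) - \frac{28}{5} = \left(-13359 + 6348 + 1656\right) - \frac{28}{5} = -5355 - \frac{28}{5} = - \frac{26803}{5}$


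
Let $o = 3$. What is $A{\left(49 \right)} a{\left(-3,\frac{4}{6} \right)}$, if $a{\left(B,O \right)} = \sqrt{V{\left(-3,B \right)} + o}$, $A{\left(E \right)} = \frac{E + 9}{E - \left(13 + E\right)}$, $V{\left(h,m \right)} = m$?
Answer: $0$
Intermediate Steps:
$A{\left(E \right)} = - \frac{9}{13} - \frac{E}{13}$ ($A{\left(E \right)} = \frac{9 + E}{-13} = \left(9 + E\right) \left(- \frac{1}{13}\right) = - \frac{9}{13} - \frac{E}{13}$)
$a{\left(B,O \right)} = \sqrt{3 + B}$ ($a{\left(B,O \right)} = \sqrt{B + 3} = \sqrt{3 + B}$)
$A{\left(49 \right)} a{\left(-3,\frac{4}{6} \right)} = \left(- \frac{9}{13} - \frac{49}{13}\right) \sqrt{3 - 3} = \left(- \frac{9}{13} - \frac{49}{13}\right) \sqrt{0} = \left(- \frac{58}{13}\right) 0 = 0$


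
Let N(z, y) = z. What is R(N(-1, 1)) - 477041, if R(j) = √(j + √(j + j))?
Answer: -477041 + √(-1 + I*√2) ≈ -4.7704e+5 + 1.1688*I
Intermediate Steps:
R(j) = √(j + √2*√j) (R(j) = √(j + √(2*j)) = √(j + √2*√j))
R(N(-1, 1)) - 477041 = √(-1 + √2*√(-1)) - 477041 = √(-1 + √2*I) - 477041 = √(-1 + I*√2) - 477041 = -477041 + √(-1 + I*√2)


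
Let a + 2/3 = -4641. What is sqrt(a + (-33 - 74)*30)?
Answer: I*sqrt(70665)/3 ≈ 88.61*I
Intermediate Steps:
a = -13925/3 (a = -2/3 - 4641 = -13925/3 ≈ -4641.7)
sqrt(a + (-33 - 74)*30) = sqrt(-13925/3 + (-33 - 74)*30) = sqrt(-13925/3 - 107*30) = sqrt(-13925/3 - 3210) = sqrt(-23555/3) = I*sqrt(70665)/3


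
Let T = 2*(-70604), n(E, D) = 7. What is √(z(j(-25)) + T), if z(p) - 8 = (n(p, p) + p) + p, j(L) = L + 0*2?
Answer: 23*I*√267 ≈ 375.82*I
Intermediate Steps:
j(L) = L (j(L) = L + 0 = L)
T = -141208
z(p) = 15 + 2*p (z(p) = 8 + ((7 + p) + p) = 8 + (7 + 2*p) = 15 + 2*p)
√(z(j(-25)) + T) = √((15 + 2*(-25)) - 141208) = √((15 - 50) - 141208) = √(-35 - 141208) = √(-141243) = 23*I*√267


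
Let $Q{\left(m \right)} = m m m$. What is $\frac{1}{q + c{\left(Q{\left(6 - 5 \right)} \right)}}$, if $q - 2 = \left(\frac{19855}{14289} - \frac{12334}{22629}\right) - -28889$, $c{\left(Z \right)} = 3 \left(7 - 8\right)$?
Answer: $\frac{9798357}{283063211509} \approx 3.4615 \cdot 10^{-5}$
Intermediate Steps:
$Q{\left(m \right)} = m^{3}$ ($Q{\left(m \right)} = m^{2} m = m^{3}$)
$c{\left(Z \right)} = -3$ ($c{\left(Z \right)} = 3 \left(-1\right) = -3$)
$q = \frac{283092606580}{9798357}$ ($q = 2 + \left(\left(\frac{19855}{14289} - \frac{12334}{22629}\right) - -28889\right) = 2 + \left(\left(19855 \cdot \frac{1}{14289} - \frac{12334}{22629}\right) + 28889\right) = 2 + \left(\left(\frac{1805}{1299} - \frac{12334}{22629}\right) + 28889\right) = 2 + \left(\frac{8274493}{9798357} + 28889\right) = 2 + \frac{283073009866}{9798357} = \frac{283092606580}{9798357} \approx 28892.0$)
$\frac{1}{q + c{\left(Q{\left(6 - 5 \right)} \right)}} = \frac{1}{\frac{283092606580}{9798357} - 3} = \frac{1}{\frac{283063211509}{9798357}} = \frac{9798357}{283063211509}$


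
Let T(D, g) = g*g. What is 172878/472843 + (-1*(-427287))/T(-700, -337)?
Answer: 221673248523/53700306667 ≈ 4.1280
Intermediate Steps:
T(D, g) = g**2
172878/472843 + (-1*(-427287))/T(-700, -337) = 172878/472843 + (-1*(-427287))/((-337)**2) = 172878*(1/472843) + 427287/113569 = 172878/472843 + 427287*(1/113569) = 172878/472843 + 427287/113569 = 221673248523/53700306667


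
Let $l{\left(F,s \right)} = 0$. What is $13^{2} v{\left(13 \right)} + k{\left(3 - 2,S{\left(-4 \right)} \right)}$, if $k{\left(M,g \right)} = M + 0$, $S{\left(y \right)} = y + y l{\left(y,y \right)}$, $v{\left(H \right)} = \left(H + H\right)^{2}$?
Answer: $114245$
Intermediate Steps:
$v{\left(H \right)} = 4 H^{2}$ ($v{\left(H \right)} = \left(2 H\right)^{2} = 4 H^{2}$)
$S{\left(y \right)} = y$ ($S{\left(y \right)} = y + y 0 = y + 0 = y$)
$k{\left(M,g \right)} = M$
$13^{2} v{\left(13 \right)} + k{\left(3 - 2,S{\left(-4 \right)} \right)} = 13^{2} \cdot 4 \cdot 13^{2} + \left(3 - 2\right) = 169 \cdot 4 \cdot 169 + \left(3 - 2\right) = 169 \cdot 676 + 1 = 114244 + 1 = 114245$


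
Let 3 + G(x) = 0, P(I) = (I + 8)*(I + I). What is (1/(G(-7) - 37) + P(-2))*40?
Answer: -961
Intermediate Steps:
P(I) = 2*I*(8 + I) (P(I) = (8 + I)*(2*I) = 2*I*(8 + I))
G(x) = -3 (G(x) = -3 + 0 = -3)
(1/(G(-7) - 37) + P(-2))*40 = (1/(-3 - 37) + 2*(-2)*(8 - 2))*40 = (1/(-40) + 2*(-2)*6)*40 = (-1/40 - 24)*40 = -961/40*40 = -961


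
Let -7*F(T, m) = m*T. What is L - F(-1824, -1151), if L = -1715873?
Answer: -9911687/7 ≈ -1.4160e+6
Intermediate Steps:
F(T, m) = -T*m/7 (F(T, m) = -m*T/7 = -T*m/7)
L - F(-1824, -1151) = -1715873 - (-1)*(-1824)*(-1151)/7 = -1715873 - 1*(-2099424/7) = -1715873 + 2099424/7 = -9911687/7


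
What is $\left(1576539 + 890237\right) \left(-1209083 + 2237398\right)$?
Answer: $2536622762440$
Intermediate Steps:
$\left(1576539 + 890237\right) \left(-1209083 + 2237398\right) = 2466776 \cdot 1028315 = 2536622762440$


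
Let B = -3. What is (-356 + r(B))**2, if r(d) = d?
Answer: 128881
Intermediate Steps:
(-356 + r(B))**2 = (-356 - 3)**2 = (-359)**2 = 128881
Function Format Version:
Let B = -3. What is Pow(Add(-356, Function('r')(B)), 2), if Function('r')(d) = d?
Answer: 128881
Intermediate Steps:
Pow(Add(-356, Function('r')(B)), 2) = Pow(Add(-356, -3), 2) = Pow(-359, 2) = 128881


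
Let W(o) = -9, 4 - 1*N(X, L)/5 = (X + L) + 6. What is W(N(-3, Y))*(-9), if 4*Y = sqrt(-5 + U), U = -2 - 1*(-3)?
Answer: 81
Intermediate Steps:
U = 1 (U = -2 + 3 = 1)
Y = I/2 (Y = sqrt(-5 + 1)/4 = sqrt(-4)/4 = (2*I)/4 = I/2 ≈ 0.5*I)
N(X, L) = -10 - 5*L - 5*X (N(X, L) = 20 - 5*((X + L) + 6) = 20 - 5*((L + X) + 6) = 20 - 5*(6 + L + X) = 20 + (-30 - 5*L - 5*X) = -10 - 5*L - 5*X)
W(N(-3, Y))*(-9) = -9*(-9) = 81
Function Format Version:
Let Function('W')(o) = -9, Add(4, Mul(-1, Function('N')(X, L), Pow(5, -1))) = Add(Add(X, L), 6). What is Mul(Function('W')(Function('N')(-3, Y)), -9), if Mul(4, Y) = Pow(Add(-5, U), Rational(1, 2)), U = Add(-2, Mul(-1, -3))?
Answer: 81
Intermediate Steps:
U = 1 (U = Add(-2, 3) = 1)
Y = Mul(Rational(1, 2), I) (Y = Mul(Rational(1, 4), Pow(Add(-5, 1), Rational(1, 2))) = Mul(Rational(1, 4), Pow(-4, Rational(1, 2))) = Mul(Rational(1, 4), Mul(2, I)) = Mul(Rational(1, 2), I) ≈ Mul(0.50000, I))
Function('N')(X, L) = Add(-10, Mul(-5, L), Mul(-5, X)) (Function('N')(X, L) = Add(20, Mul(-5, Add(Add(X, L), 6))) = Add(20, Mul(-5, Add(Add(L, X), 6))) = Add(20, Mul(-5, Add(6, L, X))) = Add(20, Add(-30, Mul(-5, L), Mul(-5, X))) = Add(-10, Mul(-5, L), Mul(-5, X)))
Mul(Function('W')(Function('N')(-3, Y)), -9) = Mul(-9, -9) = 81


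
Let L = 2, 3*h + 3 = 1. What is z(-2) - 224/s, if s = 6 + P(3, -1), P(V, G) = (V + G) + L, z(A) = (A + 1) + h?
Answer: -361/15 ≈ -24.067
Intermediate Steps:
h = -⅔ (h = -1 + (⅓)*1 = -1 + ⅓ = -⅔ ≈ -0.66667)
z(A) = ⅓ + A (z(A) = (A + 1) - ⅔ = (1 + A) - ⅔ = ⅓ + A)
P(V, G) = 2 + G + V (P(V, G) = (V + G) + 2 = (G + V) + 2 = 2 + G + V)
s = 10 (s = 6 + (2 - 1 + 3) = 6 + 4 = 10)
z(-2) - 224/s = (⅓ - 2) - 224/10 = -5/3 - 224/10 = -5/3 - 14*8/5 = -5/3 - 112/5 = -361/15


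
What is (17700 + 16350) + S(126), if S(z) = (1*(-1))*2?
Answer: 34048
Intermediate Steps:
S(z) = -2 (S(z) = -1*2 = -2)
(17700 + 16350) + S(126) = (17700 + 16350) - 2 = 34050 - 2 = 34048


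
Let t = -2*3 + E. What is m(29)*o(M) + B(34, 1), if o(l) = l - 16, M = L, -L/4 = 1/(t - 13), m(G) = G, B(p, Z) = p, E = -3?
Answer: -4672/11 ≈ -424.73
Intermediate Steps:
t = -9 (t = -2*3 - 3 = -6 - 3 = -9)
L = 2/11 (L = -4/(-9 - 13) = -4/(-22) = -4*(-1/22) = 2/11 ≈ 0.18182)
M = 2/11 ≈ 0.18182
o(l) = -16 + l
m(29)*o(M) + B(34, 1) = 29*(-16 + 2/11) + 34 = 29*(-174/11) + 34 = -5046/11 + 34 = -4672/11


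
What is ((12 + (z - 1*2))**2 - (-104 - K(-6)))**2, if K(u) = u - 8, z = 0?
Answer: 36100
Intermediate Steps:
K(u) = -8 + u
((12 + (z - 1*2))**2 - (-104 - K(-6)))**2 = ((12 + (0 - 1*2))**2 - (-104 - (-8 - 6)))**2 = ((12 + (0 - 2))**2 - (-104 - 1*(-14)))**2 = ((12 - 2)**2 - (-104 + 14))**2 = (10**2 - 1*(-90))**2 = (100 + 90)**2 = 190**2 = 36100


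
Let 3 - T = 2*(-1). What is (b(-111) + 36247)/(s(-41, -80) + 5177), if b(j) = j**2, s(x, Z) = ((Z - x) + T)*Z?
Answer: 48568/7897 ≈ 6.1502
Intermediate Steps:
T = 5 (T = 3 - 2*(-1) = 3 - 1*(-2) = 3 + 2 = 5)
s(x, Z) = Z*(5 + Z - x) (s(x, Z) = ((Z - x) + 5)*Z = (5 + Z - x)*Z = Z*(5 + Z - x))
(b(-111) + 36247)/(s(-41, -80) + 5177) = ((-111)**2 + 36247)/(-80*(5 - 80 - 1*(-41)) + 5177) = (12321 + 36247)/(-80*(5 - 80 + 41) + 5177) = 48568/(-80*(-34) + 5177) = 48568/(2720 + 5177) = 48568/7897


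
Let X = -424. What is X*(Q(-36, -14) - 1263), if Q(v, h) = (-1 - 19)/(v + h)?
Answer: 2676712/5 ≈ 5.3534e+5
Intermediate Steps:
Q(v, h) = -20/(h + v)
X*(Q(-36, -14) - 1263) = -424*(-20/(-14 - 36) - 1263) = -424*(-20/(-50) - 1263) = -424*(-20*(-1/50) - 1263) = -424*(⅖ - 1263) = -424*(-6313/5) = 2676712/5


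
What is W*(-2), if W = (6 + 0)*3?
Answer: -36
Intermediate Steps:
W = 18 (W = 6*3 = 18)
W*(-2) = 18*(-2) = -36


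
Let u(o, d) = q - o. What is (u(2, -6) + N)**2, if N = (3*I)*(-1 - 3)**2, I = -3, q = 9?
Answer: 18769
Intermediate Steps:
u(o, d) = 9 - o
N = -144 (N = (3*(-3))*(-1 - 3)**2 = -9*(-4)**2 = -9*16 = -144)
(u(2, -6) + N)**2 = ((9 - 1*2) - 144)**2 = ((9 - 2) - 144)**2 = (7 - 144)**2 = (-137)**2 = 18769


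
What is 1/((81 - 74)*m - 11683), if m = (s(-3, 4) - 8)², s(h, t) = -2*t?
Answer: -1/9891 ≈ -0.00010110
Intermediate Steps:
m = 256 (m = (-2*4 - 8)² = (-8 - 8)² = (-16)² = 256)
1/((81 - 74)*m - 11683) = 1/((81 - 74)*256 - 11683) = 1/(7*256 - 11683) = 1/(1792 - 11683) = 1/(-9891) = -1/9891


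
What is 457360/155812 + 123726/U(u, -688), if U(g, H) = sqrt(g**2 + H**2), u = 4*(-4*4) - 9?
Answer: 114340/38953 + 123726*sqrt(478673)/478673 ≈ 181.77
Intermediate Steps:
u = -73 (u = 4*(-16) - 9 = -64 - 9 = -73)
U(g, H) = sqrt(H**2 + g**2)
457360/155812 + 123726/U(u, -688) = 457360/155812 + 123726/(sqrt((-688)**2 + (-73)**2)) = 457360*(1/155812) + 123726/(sqrt(473344 + 5329)) = 114340/38953 + 123726/(sqrt(478673)) = 114340/38953 + 123726*(sqrt(478673)/478673) = 114340/38953 + 123726*sqrt(478673)/478673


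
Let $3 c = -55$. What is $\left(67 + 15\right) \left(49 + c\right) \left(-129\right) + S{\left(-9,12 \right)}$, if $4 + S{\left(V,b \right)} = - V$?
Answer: $-324387$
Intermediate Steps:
$c = - \frac{55}{3}$ ($c = \frac{1}{3} \left(-55\right) = - \frac{55}{3} \approx -18.333$)
$S{\left(V,b \right)} = -4 - V$
$\left(67 + 15\right) \left(49 + c\right) \left(-129\right) + S{\left(-9,12 \right)} = \left(67 + 15\right) \left(49 - \frac{55}{3}\right) \left(-129\right) - -5 = 82 \cdot \frac{92}{3} \left(-129\right) + \left(-4 + 9\right) = \frac{7544}{3} \left(-129\right) + 5 = -324392 + 5 = -324387$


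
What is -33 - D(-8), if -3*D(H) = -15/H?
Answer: -259/8 ≈ -32.375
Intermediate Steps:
D(H) = 5/H (D(H) = -(-5)/H = 5/H)
-33 - D(-8) = -33 - 5/(-8) = -33 - 5*(-1)/8 = -33 - 1*(-5/8) = -33 + 5/8 = -259/8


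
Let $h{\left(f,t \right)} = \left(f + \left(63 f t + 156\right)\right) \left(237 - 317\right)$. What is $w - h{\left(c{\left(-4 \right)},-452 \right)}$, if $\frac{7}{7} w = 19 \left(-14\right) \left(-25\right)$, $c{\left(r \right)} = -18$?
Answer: $41023130$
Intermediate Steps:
$h{\left(f,t \right)} = -12480 - 80 f - 5040 f t$ ($h{\left(f,t \right)} = \left(f + \left(63 f t + 156\right)\right) \left(-80\right) = \left(f + \left(156 + 63 f t\right)\right) \left(-80\right) = \left(156 + f + 63 f t\right) \left(-80\right) = -12480 - 80 f - 5040 f t$)
$w = 6650$ ($w = 19 \left(-14\right) \left(-25\right) = \left(-266\right) \left(-25\right) = 6650$)
$w - h{\left(c{\left(-4 \right)},-452 \right)} = 6650 - \left(-12480 - -1440 - \left(-90720\right) \left(-452\right)\right) = 6650 - \left(-12480 + 1440 - 41005440\right) = 6650 - -41016480 = 6650 + 41016480 = 41023130$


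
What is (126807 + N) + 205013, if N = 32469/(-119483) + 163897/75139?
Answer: 2979041734736400/8977833137 ≈ 3.3182e+5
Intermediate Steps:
N = 17143217060/8977833137 (N = 32469*(-1/119483) + 163897*(1/75139) = -32469/119483 + 163897/75139 = 17143217060/8977833137 ≈ 1.9095)
(126807 + N) + 205013 = (126807 + 17143217060/8977833137) + 205013 = 1138469229820619/8977833137 + 205013 = 2979041734736400/8977833137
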